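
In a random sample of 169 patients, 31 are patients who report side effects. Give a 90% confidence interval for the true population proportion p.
(0.134, 0.232)

Proportion CI:
p̂ = 31/169 = 0.18343
SE = √(p̂(1-p̂)/n) = √(0.18343 · 0.81657 / 169) = 0.02977

z* = 1.645
Margin = z* · SE = 1.645 · 0.02977 = 0.0490

CI: 0.18343 ± 0.0490 = (0.134, 0.232)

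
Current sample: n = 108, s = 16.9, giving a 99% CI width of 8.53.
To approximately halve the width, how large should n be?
n ≈ 432

CI width ∝ 1/√n
To reduce width by factor 2, need √n to grow by 2 → need 2² = 4 times as many samples.

Current: n = 108, width = 8.53
New: n = 432, width ≈ 4.21

Width reduced by factor of 8.53/4.21 = 2.03.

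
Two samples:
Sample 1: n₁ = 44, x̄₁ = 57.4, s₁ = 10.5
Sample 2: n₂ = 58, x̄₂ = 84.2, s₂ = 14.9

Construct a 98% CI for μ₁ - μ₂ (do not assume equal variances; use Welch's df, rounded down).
(-32.75, -20.85)

Difference: x̄₁ - x̄₂ = -26.80
SE = √(s₁²/n₁ + s₂²/n₂) = √(10.5²/44 + 14.9²/58) = 2.5166
df = 99.52 → 99 (Welch–Satterthwaite, rounded down)
t* = 2.365

CI: -26.80 ± 2.365 · 2.5166 = -26.80 ± 5.95 = (-32.75, -20.85)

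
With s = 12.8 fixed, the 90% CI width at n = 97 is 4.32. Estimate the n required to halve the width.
n ≈ 388

CI width ∝ 1/√n
To reduce width by factor 2, need √n to grow by 2 → need 2² = 4 times as many samples.

Current: n = 97, width = 4.32
New: n = 388, width ≈ 2.14

Width reduced by factor of 4.32/2.14 = 2.02.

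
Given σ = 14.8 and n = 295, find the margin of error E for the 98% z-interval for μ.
Margin of error = 2.00

Margin of error = z* · σ/√n
= 2.326 · 14.8/√295
= 2.326 · 14.8/17.1756
= 2.00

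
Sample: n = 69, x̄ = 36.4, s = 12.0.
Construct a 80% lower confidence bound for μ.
μ ≥ 35.18

Lower bound (one-sided):
t* = 0.847 (one-sided for 80%)
Lower bound = x̄ - t* · s/√n = 36.4 - 0.847 · 12.0/√69 = 35.18

We are 80% confident that μ ≥ 35.18.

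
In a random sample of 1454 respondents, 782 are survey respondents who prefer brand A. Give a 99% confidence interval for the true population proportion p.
(0.504, 0.572)

Proportion CI:
p̂ = 782/1454 = 0.53783
SE = √(p̂(1-p̂)/n) = √(0.53783 · 0.46217 / 1454) = 0.01307

z* = 2.576
Margin = z* · SE = 2.576 · 0.01307 = 0.0337

CI: 0.53783 ± 0.0337 = (0.504, 0.572)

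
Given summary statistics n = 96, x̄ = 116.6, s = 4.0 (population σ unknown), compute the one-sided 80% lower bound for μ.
μ ≥ 116.26

Lower bound (one-sided):
t* = 0.845 (one-sided for 80%)
Lower bound = x̄ - t* · s/√n = 116.6 - 0.845 · 4.0/√96 = 116.26

We are 80% confident that μ ≥ 116.26.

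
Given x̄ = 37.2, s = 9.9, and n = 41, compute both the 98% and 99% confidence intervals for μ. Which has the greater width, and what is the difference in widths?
99% CI is wider by 0.87

df = 40
98% CI: t* = 2.423, (33.45, 40.95), width = 2 · t* · s/√n = 7.49
99% CI: t* = 2.704, (33.02, 41.38), width = 2 · t* · s/√n = 8.36

The 99% CI is wider by 8.36 - 7.49 = 0.87.
Higher confidence requires a wider interval.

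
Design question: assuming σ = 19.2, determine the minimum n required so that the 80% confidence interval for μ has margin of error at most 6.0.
n ≥ 17

For margin E ≤ 6.0:
n ≥ (z* · σ / E)²
n ≥ (1.282 · 19.2 / 6.0)²
n ≥ 16.83

Minimum n = 17 (rounding up)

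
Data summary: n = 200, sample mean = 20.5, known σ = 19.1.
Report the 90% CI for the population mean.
(18.28, 22.72)

z-interval (σ known):
z* = 1.645 for 90% confidence

Margin of error = z* · σ/√n = 1.645 · 19.1/√200 = 2.22

CI: (20.5 - 2.22, 20.5 + 2.22) = (18.28, 22.72)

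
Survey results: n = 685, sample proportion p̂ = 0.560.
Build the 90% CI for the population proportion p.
(0.529, 0.591)

Proportion CI:
SE = √(p̂(1-p̂)/n) = √(0.560 · 0.440 / 685) = 0.01897

z* = 1.645
Margin = z* · SE = 1.645 · 0.01897 = 0.0312

CI: 0.560 ± 0.0312 = (0.529, 0.591)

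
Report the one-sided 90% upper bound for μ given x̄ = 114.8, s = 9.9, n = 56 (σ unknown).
μ ≤ 116.52

Upper bound (one-sided):
t* = 1.297 (one-sided for 90%)
Upper bound = x̄ + t* · s/√n = 114.8 + 1.297 · 9.9/√56 = 116.52

We are 90% confident that μ ≤ 116.52.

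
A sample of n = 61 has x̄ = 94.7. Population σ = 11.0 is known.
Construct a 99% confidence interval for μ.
(91.07, 98.33)

z-interval (σ known):
z* = 2.576 for 99% confidence

Margin of error = z* · σ/√n = 2.576 · 11.0/√61 = 3.63

CI: (94.7 - 3.63, 94.7 + 3.63) = (91.07, 98.33)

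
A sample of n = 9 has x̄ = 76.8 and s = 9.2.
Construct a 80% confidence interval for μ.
(72.52, 81.08)

t-interval (σ unknown):
df = n - 1 = 8
t* = 1.397 for 80% confidence

Margin of error = t* · s/√n = 1.397 · 9.2/√9 = 4.28

CI: (72.52, 81.08)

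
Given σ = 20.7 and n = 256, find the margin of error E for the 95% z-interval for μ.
Margin of error = 2.54

Margin of error = z* · σ/√n
= 1.960 · 20.7/√256
= 1.960 · 20.7/16.0000
= 2.54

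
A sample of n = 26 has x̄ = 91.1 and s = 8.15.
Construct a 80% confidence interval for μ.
(89.00, 93.20)

t-interval (σ unknown):
df = n - 1 = 25
t* = 1.316 for 80% confidence

Margin of error = t* · s/√n = 1.316 · 8.15/√26 = 2.10

CI: (89.00, 93.20)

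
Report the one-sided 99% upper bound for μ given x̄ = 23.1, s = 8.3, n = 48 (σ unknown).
μ ≤ 25.98

Upper bound (one-sided):
t* = 2.408 (one-sided for 99%)
Upper bound = x̄ + t* · s/√n = 23.1 + 2.408 · 8.3/√48 = 25.98

We are 99% confident that μ ≤ 25.98.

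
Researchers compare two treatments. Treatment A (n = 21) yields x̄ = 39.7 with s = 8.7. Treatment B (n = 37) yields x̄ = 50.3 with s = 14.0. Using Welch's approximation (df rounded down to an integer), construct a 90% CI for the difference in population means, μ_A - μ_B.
(-15.59, -5.61)

Difference: x̄₁ - x̄₂ = -10.60
SE = √(s₁²/n₁ + s₂²/n₂) = √(8.7²/21 + 14.0²/37) = 2.9836
df = 55.45 → 55 (Welch–Satterthwaite, rounded down)
t* = 1.673

CI: -10.60 ± 1.673 · 2.9836 = -10.60 ± 4.99 = (-15.59, -5.61)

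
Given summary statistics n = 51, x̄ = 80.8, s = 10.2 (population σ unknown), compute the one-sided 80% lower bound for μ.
μ ≥ 79.59

Lower bound (one-sided):
t* = 0.849 (one-sided for 80%)
Lower bound = x̄ - t* · s/√n = 80.8 - 0.849 · 10.2/√51 = 79.59

We are 80% confident that μ ≥ 79.59.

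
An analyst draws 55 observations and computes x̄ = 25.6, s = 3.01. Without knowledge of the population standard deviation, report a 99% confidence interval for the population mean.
(24.52, 26.68)

t-interval (σ unknown):
df = n - 1 = 54
t* = 2.670 for 99% confidence

Margin of error = t* · s/√n = 2.670 · 3.01/√55 = 1.08

CI: (24.52, 26.68)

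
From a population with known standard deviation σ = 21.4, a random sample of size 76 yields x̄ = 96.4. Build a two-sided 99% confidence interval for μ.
(90.08, 102.72)

z-interval (σ known):
z* = 2.576 for 99% confidence

Margin of error = z* · σ/√n = 2.576 · 21.4/√76 = 6.32

CI: (96.4 - 6.32, 96.4 + 6.32) = (90.08, 102.72)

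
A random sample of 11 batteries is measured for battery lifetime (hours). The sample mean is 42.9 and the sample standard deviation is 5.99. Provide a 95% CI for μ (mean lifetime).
(38.88, 46.92)

t-interval (σ unknown):
df = n - 1 = 10
t* = 2.228 for 95% confidence

Margin of error = t* · s/√n = 2.228 · 5.99/√11 = 4.02

CI: (38.88, 46.92)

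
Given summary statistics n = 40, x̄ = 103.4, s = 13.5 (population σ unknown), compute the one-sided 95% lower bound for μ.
μ ≥ 99.80

Lower bound (one-sided):
t* = 1.685 (one-sided for 95%)
Lower bound = x̄ - t* · s/√n = 103.4 - 1.685 · 13.5/√40 = 99.80

We are 95% confident that μ ≥ 99.80.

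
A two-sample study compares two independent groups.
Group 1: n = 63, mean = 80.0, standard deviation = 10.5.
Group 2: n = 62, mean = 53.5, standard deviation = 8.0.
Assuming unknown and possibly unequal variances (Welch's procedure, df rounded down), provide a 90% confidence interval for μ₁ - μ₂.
(23.73, 29.27)

Difference: x̄₁ - x̄₂ = 26.50
SE = √(s₁²/n₁ + s₂²/n₂) = √(10.5²/63 + 8.0²/62) = 1.6680
df = 115.77 → 115 (Welch–Satterthwaite, rounded down)
t* = 1.658

CI: 26.50 ± 1.658 · 1.6680 = 26.50 ± 2.77 = (23.73, 29.27)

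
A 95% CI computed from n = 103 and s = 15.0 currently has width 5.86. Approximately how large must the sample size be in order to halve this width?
n ≈ 412

CI width ∝ 1/√n
To reduce width by factor 2, need √n to grow by 2 → need 2² = 4 times as many samples.

Current: n = 103, width = 5.86
New: n = 412, width ≈ 2.91

Width reduced by factor of 5.86/2.91 = 2.01.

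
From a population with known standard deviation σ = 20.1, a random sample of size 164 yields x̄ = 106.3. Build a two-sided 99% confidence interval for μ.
(102.26, 110.34)

z-interval (σ known):
z* = 2.576 for 99% confidence

Margin of error = z* · σ/√n = 2.576 · 20.1/√164 = 4.04

CI: (106.3 - 4.04, 106.3 + 4.04) = (102.26, 110.34)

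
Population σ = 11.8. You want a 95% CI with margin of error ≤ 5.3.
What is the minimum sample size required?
n ≥ 20

For margin E ≤ 5.3:
n ≥ (z* · σ / E)²
n ≥ (1.960 · 11.8 / 5.3)²
n ≥ 19.04

Minimum n = 20 (rounding up)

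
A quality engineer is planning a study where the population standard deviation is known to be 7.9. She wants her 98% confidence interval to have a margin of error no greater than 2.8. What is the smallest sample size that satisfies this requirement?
n ≥ 44

For margin E ≤ 2.8:
n ≥ (z* · σ / E)²
n ≥ (2.326 · 7.9 / 2.8)²
n ≥ 43.07

Minimum n = 44 (rounding up)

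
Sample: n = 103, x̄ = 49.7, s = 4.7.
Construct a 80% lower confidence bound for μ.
μ ≥ 49.31

Lower bound (one-sided):
t* = 0.845 (one-sided for 80%)
Lower bound = x̄ - t* · s/√n = 49.7 - 0.845 · 4.7/√103 = 49.31

We are 80% confident that μ ≥ 49.31.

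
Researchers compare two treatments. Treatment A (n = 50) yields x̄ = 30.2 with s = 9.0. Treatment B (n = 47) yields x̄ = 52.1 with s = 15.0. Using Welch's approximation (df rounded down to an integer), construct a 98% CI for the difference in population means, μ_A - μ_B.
(-27.92, -15.88)

Difference: x̄₁ - x̄₂ = -21.90
SE = √(s₁²/n₁ + s₂²/n₂) = √(9.0²/50 + 15.0²/47) = 2.5313
df = 74.40 → 74 (Welch–Satterthwaite, rounded down)
t* = 2.378

CI: -21.90 ± 2.378 · 2.5313 = -21.90 ± 6.02 = (-27.92, -15.88)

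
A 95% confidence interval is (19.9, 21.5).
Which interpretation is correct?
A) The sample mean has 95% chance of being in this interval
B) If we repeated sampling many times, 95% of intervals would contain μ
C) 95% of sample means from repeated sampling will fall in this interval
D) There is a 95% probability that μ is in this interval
B

A) Wrong — x̄ is observed and sits in the interval by construction.
B) Correct — this is the frequentist long-run coverage interpretation.
C) Wrong — coverage applies to intervals containing μ, not to future x̄ values.
D) Wrong — μ is fixed; the randomness lives in the interval, not in μ.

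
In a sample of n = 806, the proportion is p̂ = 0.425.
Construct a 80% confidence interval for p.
(0.403, 0.447)

Proportion CI:
SE = √(p̂(1-p̂)/n) = √(0.425 · 0.575 / 806) = 0.01741

z* = 1.282
Margin = z* · SE = 1.282 · 0.01741 = 0.0223

CI: 0.425 ± 0.0223 = (0.403, 0.447)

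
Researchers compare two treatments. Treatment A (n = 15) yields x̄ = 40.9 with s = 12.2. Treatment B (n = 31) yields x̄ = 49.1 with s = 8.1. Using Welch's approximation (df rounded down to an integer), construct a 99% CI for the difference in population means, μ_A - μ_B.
(-18.07, 1.67)

Difference: x̄₁ - x̄₂ = -8.20
SE = √(s₁²/n₁ + s₂²/n₂) = √(12.2²/15 + 8.1²/31) = 3.4697
df = 20.18 → 20 (Welch–Satterthwaite, rounded down)
t* = 2.845

CI: -8.20 ± 2.845 · 3.4697 = -8.20 ± 9.87 = (-18.07, 1.67)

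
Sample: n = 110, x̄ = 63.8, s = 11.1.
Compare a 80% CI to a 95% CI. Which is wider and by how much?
95% CI is wider by 1.47

df = 109
80% CI: t* = 1.289, (62.44, 65.16), width = 2 · t* · s/√n = 2.73
95% CI: t* = 1.982, (61.70, 65.90), width = 2 · t* · s/√n = 4.20

The 95% CI is wider by 4.20 - 2.73 = 1.47.
Higher confidence requires a wider interval.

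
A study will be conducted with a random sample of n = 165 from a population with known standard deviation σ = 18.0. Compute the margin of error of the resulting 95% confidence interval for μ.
Margin of error = 2.75

Margin of error = z* · σ/√n
= 1.960 · 18.0/√165
= 1.960 · 18.0/12.8452
= 2.75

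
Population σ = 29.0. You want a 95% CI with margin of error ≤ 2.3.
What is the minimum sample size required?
n ≥ 611

For margin E ≤ 2.3:
n ≥ (z* · σ / E)²
n ≥ (1.960 · 29.0 / 2.3)²
n ≥ 610.73

Minimum n = 611 (rounding up)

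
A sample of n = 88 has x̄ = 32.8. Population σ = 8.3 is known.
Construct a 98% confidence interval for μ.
(30.74, 34.86)

z-interval (σ known):
z* = 2.326 for 98% confidence

Margin of error = z* · σ/√n = 2.326 · 8.3/√88 = 2.06

CI: (32.8 - 2.06, 32.8 + 2.06) = (30.74, 34.86)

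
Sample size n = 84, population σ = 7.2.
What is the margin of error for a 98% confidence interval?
Margin of error = 1.83

Margin of error = z* · σ/√n
= 2.326 · 7.2/√84
= 2.326 · 7.2/9.1652
= 1.83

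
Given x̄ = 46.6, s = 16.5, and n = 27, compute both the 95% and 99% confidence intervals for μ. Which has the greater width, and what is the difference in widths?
99% CI is wider by 4.59

df = 26
95% CI: t* = 2.056, (40.07, 53.13), width = 2 · t* · s/√n = 13.06
99% CI: t* = 2.779, (37.78, 55.42), width = 2 · t* · s/√n = 17.65

The 99% CI is wider by 17.65 - 13.06 = 4.59.
Higher confidence requires a wider interval.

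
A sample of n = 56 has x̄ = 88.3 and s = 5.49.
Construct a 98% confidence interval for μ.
(86.54, 90.06)

t-interval (σ unknown):
df = n - 1 = 55
t* = 2.396 for 98% confidence

Margin of error = t* · s/√n = 2.396 · 5.49/√56 = 1.76

CI: (86.54, 90.06)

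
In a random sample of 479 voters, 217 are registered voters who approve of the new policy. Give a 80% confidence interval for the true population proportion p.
(0.424, 0.482)

Proportion CI:
p̂ = 217/479 = 0.45303
SE = √(p̂(1-p̂)/n) = √(0.45303 · 0.54697 / 479) = 0.02274

z* = 1.282
Margin = z* · SE = 1.282 · 0.02274 = 0.0292

CI: 0.45303 ± 0.0292 = (0.424, 0.482)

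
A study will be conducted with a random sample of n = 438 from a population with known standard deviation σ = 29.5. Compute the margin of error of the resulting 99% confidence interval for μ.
Margin of error = 3.63

Margin of error = z* · σ/√n
= 2.576 · 29.5/√438
= 2.576 · 29.5/20.9284
= 3.63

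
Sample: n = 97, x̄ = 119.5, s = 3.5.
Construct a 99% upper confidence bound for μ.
μ ≤ 120.34

Upper bound (one-sided):
t* = 2.366 (one-sided for 99%)
Upper bound = x̄ + t* · s/√n = 119.5 + 2.366 · 3.5/√97 = 120.34

We are 99% confident that μ ≤ 120.34.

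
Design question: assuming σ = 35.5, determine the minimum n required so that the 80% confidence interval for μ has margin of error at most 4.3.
n ≥ 113

For margin E ≤ 4.3:
n ≥ (z* · σ / E)²
n ≥ (1.282 · 35.5 / 4.3)²
n ≥ 112.02

Minimum n = 113 (rounding up)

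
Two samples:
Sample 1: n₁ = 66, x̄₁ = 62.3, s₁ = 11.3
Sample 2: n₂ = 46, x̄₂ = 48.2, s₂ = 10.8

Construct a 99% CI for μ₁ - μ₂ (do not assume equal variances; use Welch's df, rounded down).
(8.55, 19.65)

Difference: x̄₁ - x̄₂ = 14.10
SE = √(s₁²/n₁ + s₂²/n₂) = √(11.3²/66 + 10.8²/46) = 2.1143
df = 99.69 → 99 (Welch–Satterthwaite, rounded down)
t* = 2.626

CI: 14.10 ± 2.626 · 2.1143 = 14.10 ± 5.55 = (8.55, 19.65)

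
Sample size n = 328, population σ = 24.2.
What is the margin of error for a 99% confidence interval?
Margin of error = 3.44

Margin of error = z* · σ/√n
= 2.576 · 24.2/√328
= 2.576 · 24.2/18.1108
= 3.44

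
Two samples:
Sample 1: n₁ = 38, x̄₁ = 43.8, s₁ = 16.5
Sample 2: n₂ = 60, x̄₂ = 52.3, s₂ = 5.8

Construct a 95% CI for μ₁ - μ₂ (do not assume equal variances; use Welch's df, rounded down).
(-14.11, -2.89)

Difference: x̄₁ - x̄₂ = -8.50
SE = √(s₁²/n₁ + s₂²/n₂) = √(16.5²/38 + 5.8²/60) = 2.7794
df = 42.85 → 42 (Welch–Satterthwaite, rounded down)
t* = 2.018

CI: -8.50 ± 2.018 · 2.7794 = -8.50 ± 5.61 = (-14.11, -2.89)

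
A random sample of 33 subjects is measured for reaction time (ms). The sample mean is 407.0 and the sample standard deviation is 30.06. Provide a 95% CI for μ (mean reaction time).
(396.34, 417.66)

t-interval (σ unknown):
df = n - 1 = 32
t* = 2.037 for 95% confidence

Margin of error = t* · s/√n = 2.037 · 30.06/√33 = 10.66

CI: (396.34, 417.66)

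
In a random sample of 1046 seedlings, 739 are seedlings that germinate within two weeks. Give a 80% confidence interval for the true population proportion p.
(0.688, 0.725)

Proportion CI:
p̂ = 739/1046 = 0.70650
SE = √(p̂(1-p̂)/n) = √(0.70650 · 0.29350 / 1046) = 0.01408

z* = 1.282
Margin = z* · SE = 1.282 · 0.01408 = 0.0181

CI: 0.70650 ± 0.0181 = (0.688, 0.725)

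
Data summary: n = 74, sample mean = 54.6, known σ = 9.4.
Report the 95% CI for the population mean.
(52.46, 56.74)

z-interval (σ known):
z* = 1.960 for 95% confidence

Margin of error = z* · σ/√n = 1.960 · 9.4/√74 = 2.14

CI: (54.6 - 2.14, 54.6 + 2.14) = (52.46, 56.74)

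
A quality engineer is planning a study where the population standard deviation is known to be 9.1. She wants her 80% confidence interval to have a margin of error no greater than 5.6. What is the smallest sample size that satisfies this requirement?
n ≥ 5

For margin E ≤ 5.6:
n ≥ (z* · σ / E)²
n ≥ (1.282 · 9.1 / 5.6)²
n ≥ 4.34

Minimum n = 5 (rounding up)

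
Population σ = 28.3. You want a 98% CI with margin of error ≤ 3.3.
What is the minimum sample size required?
n ≥ 398

For margin E ≤ 3.3:
n ≥ (z* · σ / E)²
n ≥ (2.326 · 28.3 / 3.3)²
n ≥ 397.89

Minimum n = 398 (rounding up)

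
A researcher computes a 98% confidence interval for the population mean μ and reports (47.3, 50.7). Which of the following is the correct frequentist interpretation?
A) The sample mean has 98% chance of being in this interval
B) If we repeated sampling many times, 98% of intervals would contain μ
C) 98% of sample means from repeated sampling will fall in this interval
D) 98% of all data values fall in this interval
B

A) Wrong — x̄ is observed and sits in the interval by construction.
B) Correct — this is the frequentist long-run coverage interpretation.
C) Wrong — coverage applies to intervals containing μ, not to future x̄ values.
D) Wrong — a CI is about the parameter μ, not individual data values.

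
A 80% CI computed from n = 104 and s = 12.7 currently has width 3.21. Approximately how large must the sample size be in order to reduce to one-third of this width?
n ≈ 936

CI width ∝ 1/√n
To reduce width by factor 3, need √n to grow by 3 → need 3² = 9 times as many samples.

Current: n = 104, width = 3.21
New: n = 936, width ≈ 1.06

Width reduced by factor of 3.21/1.06 = 3.03.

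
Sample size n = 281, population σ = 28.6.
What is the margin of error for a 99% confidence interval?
Margin of error = 4.39

Margin of error = z* · σ/√n
= 2.576 · 28.6/√281
= 2.576 · 28.6/16.7631
= 4.39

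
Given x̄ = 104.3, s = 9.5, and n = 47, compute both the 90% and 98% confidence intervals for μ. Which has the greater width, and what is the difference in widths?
98% CI is wider by 2.03

df = 46
90% CI: t* = 1.679, (101.97, 106.63), width = 2 · t* · s/√n = 4.65
98% CI: t* = 2.410, (100.96, 107.64), width = 2 · t* · s/√n = 6.68

The 98% CI is wider by 6.68 - 4.65 = 2.03.
Higher confidence requires a wider interval.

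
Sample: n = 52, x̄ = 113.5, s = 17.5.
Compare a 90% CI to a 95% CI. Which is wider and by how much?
95% CI is wider by 1.62

df = 51
90% CI: t* = 1.675, (109.44, 117.56), width = 2 · t* · s/√n = 8.13
95% CI: t* = 2.008, (108.63, 118.37), width = 2 · t* · s/√n = 9.75

The 95% CI is wider by 9.75 - 8.13 = 1.62.
Higher confidence requires a wider interval.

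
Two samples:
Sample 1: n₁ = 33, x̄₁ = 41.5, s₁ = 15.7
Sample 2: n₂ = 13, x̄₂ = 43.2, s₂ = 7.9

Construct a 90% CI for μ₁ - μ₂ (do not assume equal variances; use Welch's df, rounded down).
(-7.60, 4.20)

Difference: x̄₁ - x̄₂ = -1.70
SE = √(s₁²/n₁ + s₂²/n₂) = √(15.7²/33 + 7.9²/13) = 3.5029
df = 41.09 → 41 (Welch–Satterthwaite, rounded down)
t* = 1.683

CI: -1.70 ± 1.683 · 3.5029 = -1.70 ± 5.90 = (-7.60, 4.20)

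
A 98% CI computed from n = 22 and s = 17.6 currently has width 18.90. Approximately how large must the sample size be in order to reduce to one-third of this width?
n ≈ 198

CI width ∝ 1/√n
To reduce width by factor 3, need √n to grow by 3 → need 3² = 9 times as many samples.

Current: n = 22, width = 18.90
New: n = 198, width ≈ 5.87

Width reduced by factor of 18.90/5.87 = 3.22.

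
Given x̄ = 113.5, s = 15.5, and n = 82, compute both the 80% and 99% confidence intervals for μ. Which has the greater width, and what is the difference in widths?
99% CI is wider by 4.61

df = 81
80% CI: t* = 1.292, (111.29, 115.71), width = 2 · t* · s/√n = 4.42
99% CI: t* = 2.638, (108.98, 118.02), width = 2 · t* · s/√n = 9.03

The 99% CI is wider by 9.03 - 4.42 = 4.61.
Higher confidence requires a wider interval.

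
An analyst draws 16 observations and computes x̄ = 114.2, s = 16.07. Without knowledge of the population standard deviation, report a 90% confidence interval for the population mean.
(107.16, 121.24)

t-interval (σ unknown):
df = n - 1 = 15
t* = 1.753 for 90% confidence

Margin of error = t* · s/√n = 1.753 · 16.07/√16 = 7.04

CI: (107.16, 121.24)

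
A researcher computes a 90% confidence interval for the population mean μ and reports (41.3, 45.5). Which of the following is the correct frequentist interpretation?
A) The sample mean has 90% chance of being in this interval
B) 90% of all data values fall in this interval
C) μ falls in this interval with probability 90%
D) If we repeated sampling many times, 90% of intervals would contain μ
D

A) Wrong — x̄ is observed and sits in the interval by construction.
B) Wrong — a CI is about the parameter μ, not individual data values.
C) Wrong — μ is fixed; the randomness lives in the interval, not in μ.
D) Correct — this is the frequentist long-run coverage interpretation.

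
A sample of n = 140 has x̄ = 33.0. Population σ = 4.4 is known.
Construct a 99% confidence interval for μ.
(32.04, 33.96)

z-interval (σ known):
z* = 2.576 for 99% confidence

Margin of error = z* · σ/√n = 2.576 · 4.4/√140 = 0.96

CI: (33.0 - 0.96, 33.0 + 0.96) = (32.04, 33.96)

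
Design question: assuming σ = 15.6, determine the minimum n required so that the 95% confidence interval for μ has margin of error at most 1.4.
n ≥ 477

For margin E ≤ 1.4:
n ≥ (z* · σ / E)²
n ≥ (1.960 · 15.6 / 1.4)²
n ≥ 476.99

Minimum n = 477 (rounding up)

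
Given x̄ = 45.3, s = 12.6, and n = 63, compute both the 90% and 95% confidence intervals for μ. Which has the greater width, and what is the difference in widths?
95% CI is wider by 1.05

df = 62
90% CI: t* = 1.670, (42.65, 47.95), width = 2 · t* · s/√n = 5.30
95% CI: t* = 1.999, (42.13, 48.47), width = 2 · t* · s/√n = 6.35

The 95% CI is wider by 6.35 - 5.30 = 1.05.
Higher confidence requires a wider interval.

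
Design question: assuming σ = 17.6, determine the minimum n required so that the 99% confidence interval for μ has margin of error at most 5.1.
n ≥ 80

For margin E ≤ 5.1:
n ≥ (z* · σ / E)²
n ≥ (2.576 · 17.6 / 5.1)²
n ≥ 79.03

Minimum n = 80 (rounding up)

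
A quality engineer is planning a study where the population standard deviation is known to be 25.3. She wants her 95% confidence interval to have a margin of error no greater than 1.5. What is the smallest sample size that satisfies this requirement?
n ≥ 1093

For margin E ≤ 1.5:
n ≥ (z* · σ / E)²
n ≥ (1.960 · 25.3 / 1.5)²
n ≥ 1092.88

Minimum n = 1093 (rounding up)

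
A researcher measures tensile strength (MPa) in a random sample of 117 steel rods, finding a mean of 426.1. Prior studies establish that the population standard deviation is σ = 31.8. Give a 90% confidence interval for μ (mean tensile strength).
(421.26, 430.94)

z-interval (σ known):
z* = 1.645 for 90% confidence

Margin of error = z* · σ/√n = 1.645 · 31.8/√117 = 4.84

CI: (426.1 - 4.84, 426.1 + 4.84) = (421.26, 430.94)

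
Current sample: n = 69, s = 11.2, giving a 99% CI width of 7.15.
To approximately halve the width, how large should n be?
n ≈ 276

CI width ∝ 1/√n
To reduce width by factor 2, need √n to grow by 2 → need 2² = 4 times as many samples.

Current: n = 69, width = 7.15
New: n = 276, width ≈ 3.50

Width reduced by factor of 7.15/3.50 = 2.04.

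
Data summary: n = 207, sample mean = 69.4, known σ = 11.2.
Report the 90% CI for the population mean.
(68.12, 70.68)

z-interval (σ known):
z* = 1.645 for 90% confidence

Margin of error = z* · σ/√n = 1.645 · 11.2/√207 = 1.28

CI: (69.4 - 1.28, 69.4 + 1.28) = (68.12, 70.68)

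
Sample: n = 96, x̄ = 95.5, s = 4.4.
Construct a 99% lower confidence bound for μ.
μ ≥ 94.44

Lower bound (one-sided):
t* = 2.366 (one-sided for 99%)
Lower bound = x̄ - t* · s/√n = 95.5 - 2.366 · 4.4/√96 = 94.44

We are 99% confident that μ ≥ 94.44.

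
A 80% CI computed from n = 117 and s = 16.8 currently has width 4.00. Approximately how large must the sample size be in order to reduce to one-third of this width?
n ≈ 1053

CI width ∝ 1/√n
To reduce width by factor 3, need √n to grow by 3 → need 3² = 9 times as many samples.

Current: n = 117, width = 4.00
New: n = 1053, width ≈ 1.33

Width reduced by factor of 4.00/1.33 = 3.01.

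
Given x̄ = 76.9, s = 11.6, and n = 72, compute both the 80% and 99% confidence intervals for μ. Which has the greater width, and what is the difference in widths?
99% CI is wider by 3.70

df = 71
80% CI: t* = 1.294, (75.13, 78.67), width = 2 · t* · s/√n = 3.54
99% CI: t* = 2.647, (73.28, 80.52), width = 2 · t* · s/√n = 7.24

The 99% CI is wider by 7.24 - 3.54 = 3.70.
Higher confidence requires a wider interval.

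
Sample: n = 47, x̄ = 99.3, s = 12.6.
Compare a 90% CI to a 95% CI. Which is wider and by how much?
95% CI is wider by 1.23

df = 46
90% CI: t* = 1.679, (96.21, 102.39), width = 2 · t* · s/√n = 6.17
95% CI: t* = 2.013, (95.60, 103.00), width = 2 · t* · s/√n = 7.40

The 95% CI is wider by 7.40 - 6.17 = 1.23.
Higher confidence requires a wider interval.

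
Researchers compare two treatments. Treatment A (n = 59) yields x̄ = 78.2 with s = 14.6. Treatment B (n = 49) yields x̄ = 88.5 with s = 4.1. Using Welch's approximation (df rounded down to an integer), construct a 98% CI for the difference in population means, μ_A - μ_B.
(-15.04, -5.56)

Difference: x̄₁ - x̄₂ = -10.30
SE = √(s₁²/n₁ + s₂²/n₂) = √(14.6²/59 + 4.1²/49) = 1.9890
df = 68.79 → 68 (Welch–Satterthwaite, rounded down)
t* = 2.382

CI: -10.30 ± 2.382 · 1.9890 = -10.30 ± 4.74 = (-15.04, -5.56)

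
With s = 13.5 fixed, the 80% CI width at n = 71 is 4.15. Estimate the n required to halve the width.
n ≈ 284

CI width ∝ 1/√n
To reduce width by factor 2, need √n to grow by 2 → need 2² = 4 times as many samples.

Current: n = 71, width = 4.15
New: n = 284, width ≈ 2.06

Width reduced by factor of 4.15/2.06 = 2.01.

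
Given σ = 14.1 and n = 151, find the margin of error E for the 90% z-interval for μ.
Margin of error = 1.89

Margin of error = z* · σ/√n
= 1.645 · 14.1/√151
= 1.645 · 14.1/12.2882
= 1.89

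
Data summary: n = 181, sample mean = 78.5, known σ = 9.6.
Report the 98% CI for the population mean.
(76.84, 80.16)

z-interval (σ known):
z* = 2.326 for 98% confidence

Margin of error = z* · σ/√n = 2.326 · 9.6/√181 = 1.66

CI: (78.5 - 1.66, 78.5 + 1.66) = (76.84, 80.16)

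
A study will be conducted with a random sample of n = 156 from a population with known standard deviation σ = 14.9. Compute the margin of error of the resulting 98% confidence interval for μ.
Margin of error = 2.77

Margin of error = z* · σ/√n
= 2.326 · 14.9/√156
= 2.326 · 14.9/12.4900
= 2.77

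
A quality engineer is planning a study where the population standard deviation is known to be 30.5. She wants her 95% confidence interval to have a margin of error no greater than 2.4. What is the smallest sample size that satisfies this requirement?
n ≥ 621

For margin E ≤ 2.4:
n ≥ (z* · σ / E)²
n ≥ (1.960 · 30.5 / 2.4)²
n ≥ 620.43

Minimum n = 621 (rounding up)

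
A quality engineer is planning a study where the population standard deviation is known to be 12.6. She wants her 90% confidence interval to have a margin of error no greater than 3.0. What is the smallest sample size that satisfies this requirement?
n ≥ 48

For margin E ≤ 3.0:
n ≥ (z* · σ / E)²
n ≥ (1.645 · 12.6 / 3.0)²
n ≥ 47.73

Minimum n = 48 (rounding up)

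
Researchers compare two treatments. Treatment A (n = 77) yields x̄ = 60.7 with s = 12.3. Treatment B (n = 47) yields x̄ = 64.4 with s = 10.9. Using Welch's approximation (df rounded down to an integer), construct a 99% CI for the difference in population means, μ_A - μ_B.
(-9.26, 1.86)

Difference: x̄₁ - x̄₂ = -3.70
SE = √(s₁²/n₁ + s₂²/n₂) = √(12.3²/77 + 10.9²/47) = 2.1196
df = 106.39 → 106 (Welch–Satterthwaite, rounded down)
t* = 2.623

CI: -3.70 ± 2.623 · 2.1196 = -3.70 ± 5.56 = (-9.26, 1.86)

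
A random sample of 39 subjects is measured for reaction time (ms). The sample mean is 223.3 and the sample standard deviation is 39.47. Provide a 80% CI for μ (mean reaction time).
(215.06, 231.54)

t-interval (σ unknown):
df = n - 1 = 38
t* = 1.304 for 80% confidence

Margin of error = t* · s/√n = 1.304 · 39.47/√39 = 8.24

CI: (215.06, 231.54)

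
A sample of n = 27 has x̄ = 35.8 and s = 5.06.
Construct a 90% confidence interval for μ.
(34.14, 37.46)

t-interval (σ unknown):
df = n - 1 = 26
t* = 1.706 for 90% confidence

Margin of error = t* · s/√n = 1.706 · 5.06/√27 = 1.66

CI: (34.14, 37.46)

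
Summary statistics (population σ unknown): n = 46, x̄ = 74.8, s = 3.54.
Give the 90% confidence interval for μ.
(73.92, 75.68)

t-interval (σ unknown):
df = n - 1 = 45
t* = 1.679 for 90% confidence

Margin of error = t* · s/√n = 1.679 · 3.54/√46 = 0.88

CI: (73.92, 75.68)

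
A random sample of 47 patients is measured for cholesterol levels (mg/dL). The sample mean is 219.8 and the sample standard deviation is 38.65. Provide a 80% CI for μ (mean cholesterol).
(212.47, 227.13)

t-interval (σ unknown):
df = n - 1 = 46
t* = 1.300 for 80% confidence

Margin of error = t* · s/√n = 1.300 · 38.65/√47 = 7.33

CI: (212.47, 227.13)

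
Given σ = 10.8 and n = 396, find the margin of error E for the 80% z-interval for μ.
Margin of error = 0.70

Margin of error = z* · σ/√n
= 1.282 · 10.8/√396
= 1.282 · 10.8/19.8997
= 0.70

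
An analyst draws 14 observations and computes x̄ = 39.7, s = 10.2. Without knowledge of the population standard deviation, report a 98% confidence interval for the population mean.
(32.48, 46.92)

t-interval (σ unknown):
df = n - 1 = 13
t* = 2.650 for 98% confidence

Margin of error = t* · s/√n = 2.650 · 10.2/√14 = 7.22

CI: (32.48, 46.92)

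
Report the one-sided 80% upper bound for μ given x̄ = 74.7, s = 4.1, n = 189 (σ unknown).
μ ≤ 74.95

Upper bound (one-sided):
t* = 0.844 (one-sided for 80%)
Upper bound = x̄ + t* · s/√n = 74.7 + 0.844 · 4.1/√189 = 74.95

We are 80% confident that μ ≤ 74.95.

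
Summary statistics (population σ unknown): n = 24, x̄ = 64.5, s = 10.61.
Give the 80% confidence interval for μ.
(61.64, 67.36)

t-interval (σ unknown):
df = n - 1 = 23
t* = 1.319 for 80% confidence

Margin of error = t* · s/√n = 1.319 · 10.61/√24 = 2.86

CI: (61.64, 67.36)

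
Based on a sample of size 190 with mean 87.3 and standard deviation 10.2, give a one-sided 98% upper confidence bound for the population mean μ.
μ ≤ 88.83

Upper bound (one-sided):
t* = 2.068 (one-sided for 98%)
Upper bound = x̄ + t* · s/√n = 87.3 + 2.068 · 10.2/√190 = 88.83

We are 98% confident that μ ≤ 88.83.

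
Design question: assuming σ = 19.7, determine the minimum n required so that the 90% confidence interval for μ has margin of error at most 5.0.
n ≥ 43

For margin E ≤ 5.0:
n ≥ (z* · σ / E)²
n ≥ (1.645 · 19.7 / 5.0)²
n ≥ 42.01

Minimum n = 43 (rounding up)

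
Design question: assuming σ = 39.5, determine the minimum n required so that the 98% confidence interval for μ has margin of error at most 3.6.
n ≥ 652

For margin E ≤ 3.6:
n ≥ (z* · σ / E)²
n ≥ (2.326 · 39.5 / 3.6)²
n ≥ 651.34

Minimum n = 652 (rounding up)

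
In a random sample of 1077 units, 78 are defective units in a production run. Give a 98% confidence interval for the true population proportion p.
(0.054, 0.091)

Proportion CI:
p̂ = 78/1077 = 0.07242
SE = √(p̂(1-p̂)/n) = √(0.07242 · 0.92758 / 1077) = 0.00790

z* = 2.326
Margin = z* · SE = 2.326 · 0.00790 = 0.0184

CI: 0.07242 ± 0.0184 = (0.054, 0.091)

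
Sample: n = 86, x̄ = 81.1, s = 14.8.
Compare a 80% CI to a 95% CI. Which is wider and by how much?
95% CI is wider by 2.23

df = 85
80% CI: t* = 1.292, (79.04, 83.16), width = 2 · t* · s/√n = 4.12
95% CI: t* = 1.988, (77.93, 84.27), width = 2 · t* · s/√n = 6.35

The 95% CI is wider by 6.35 - 4.12 = 2.23.
Higher confidence requires a wider interval.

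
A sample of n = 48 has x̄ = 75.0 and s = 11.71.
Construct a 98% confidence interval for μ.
(70.93, 79.07)

t-interval (σ unknown):
df = n - 1 = 47
t* = 2.408 for 98% confidence

Margin of error = t* · s/√n = 2.408 · 11.71/√48 = 4.07

CI: (70.93, 79.07)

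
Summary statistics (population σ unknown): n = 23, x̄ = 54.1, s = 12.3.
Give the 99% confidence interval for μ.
(46.87, 61.33)

t-interval (σ unknown):
df = n - 1 = 22
t* = 2.819 for 99% confidence

Margin of error = t* · s/√n = 2.819 · 12.3/√23 = 7.23

CI: (46.87, 61.33)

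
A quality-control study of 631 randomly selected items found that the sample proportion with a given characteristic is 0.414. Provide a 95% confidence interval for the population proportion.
(0.376, 0.452)

Proportion CI:
SE = √(p̂(1-p̂)/n) = √(0.414 · 0.586 / 631) = 0.01961

z* = 1.960
Margin = z* · SE = 1.960 · 0.01961 = 0.0384

CI: 0.414 ± 0.0384 = (0.376, 0.452)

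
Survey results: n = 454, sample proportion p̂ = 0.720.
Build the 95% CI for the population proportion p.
(0.679, 0.761)

Proportion CI:
SE = √(p̂(1-p̂)/n) = √(0.720 · 0.280 / 454) = 0.02107

z* = 1.960
Margin = z* · SE = 1.960 · 0.02107 = 0.0413

CI: 0.720 ± 0.0413 = (0.679, 0.761)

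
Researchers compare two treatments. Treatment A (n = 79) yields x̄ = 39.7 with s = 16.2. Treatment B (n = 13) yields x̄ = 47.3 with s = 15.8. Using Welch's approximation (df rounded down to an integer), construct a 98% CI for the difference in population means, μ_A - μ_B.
(-19.86, 4.66)

Difference: x̄₁ - x̄₂ = -7.60
SE = √(s₁²/n₁ + s₂²/n₂) = √(16.2²/79 + 15.8²/13) = 4.7461
df = 16.44 → 16 (Welch–Satterthwaite, rounded down)
t* = 2.583

CI: -7.60 ± 2.583 · 4.7461 = -7.60 ± 12.26 = (-19.86, 4.66)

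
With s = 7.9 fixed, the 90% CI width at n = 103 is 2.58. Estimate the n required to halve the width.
n ≈ 412

CI width ∝ 1/√n
To reduce width by factor 2, need √n to grow by 2 → need 2² = 4 times as many samples.

Current: n = 103, width = 2.58
New: n = 412, width ≈ 1.28

Width reduced by factor of 2.58/1.28 = 2.02.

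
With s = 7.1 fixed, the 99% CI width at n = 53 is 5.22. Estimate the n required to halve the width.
n ≈ 212

CI width ∝ 1/√n
To reduce width by factor 2, need √n to grow by 2 → need 2² = 4 times as many samples.

Current: n = 53, width = 5.22
New: n = 212, width ≈ 2.53

Width reduced by factor of 5.22/2.53 = 2.06.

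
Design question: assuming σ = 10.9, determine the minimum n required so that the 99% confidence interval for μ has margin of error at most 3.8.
n ≥ 55

For margin E ≤ 3.8:
n ≥ (z* · σ / E)²
n ≥ (2.576 · 10.9 / 3.8)²
n ≥ 54.60

Minimum n = 55 (rounding up)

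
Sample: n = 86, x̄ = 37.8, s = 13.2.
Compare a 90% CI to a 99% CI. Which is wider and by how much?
99% CI is wider by 2.77

df = 85
90% CI: t* = 1.663, (35.43, 40.17), width = 2 · t* · s/√n = 4.73
99% CI: t* = 2.635, (34.05, 41.55), width = 2 · t* · s/√n = 7.50

The 99% CI is wider by 7.50 - 4.73 = 2.77.
Higher confidence requires a wider interval.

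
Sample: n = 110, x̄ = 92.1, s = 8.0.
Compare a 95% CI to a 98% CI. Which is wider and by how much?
98% CI is wider by 0.58

df = 109
95% CI: t* = 1.982, (90.59, 93.61), width = 2 · t* · s/√n = 3.02
98% CI: t* = 2.361, (90.30, 93.90), width = 2 · t* · s/√n = 3.60

The 98% CI is wider by 3.60 - 3.02 = 0.58.
Higher confidence requires a wider interval.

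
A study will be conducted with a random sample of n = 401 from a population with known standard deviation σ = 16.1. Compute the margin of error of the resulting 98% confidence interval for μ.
Margin of error = 1.87

Margin of error = z* · σ/√n
= 2.326 · 16.1/√401
= 2.326 · 16.1/20.0250
= 1.87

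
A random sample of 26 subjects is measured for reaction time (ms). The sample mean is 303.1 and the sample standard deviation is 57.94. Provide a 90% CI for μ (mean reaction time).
(283.69, 322.51)

t-interval (σ unknown):
df = n - 1 = 25
t* = 1.708 for 90% confidence

Margin of error = t* · s/√n = 1.708 · 57.94/√26 = 19.41

CI: (283.69, 322.51)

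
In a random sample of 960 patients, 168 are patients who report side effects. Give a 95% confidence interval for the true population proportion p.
(0.151, 0.199)

Proportion CI:
p̂ = 168/960 = 0.17500
SE = √(p̂(1-p̂)/n) = √(0.17500 · 0.82500 / 960) = 0.01226

z* = 1.960
Margin = z* · SE = 1.960 · 0.01226 = 0.0240

CI: 0.17500 ± 0.0240 = (0.151, 0.199)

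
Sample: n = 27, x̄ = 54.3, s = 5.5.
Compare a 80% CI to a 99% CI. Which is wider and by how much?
99% CI is wider by 3.10

df = 26
80% CI: t* = 1.315, (52.91, 55.69), width = 2 · t* · s/√n = 2.78
99% CI: t* = 2.779, (51.36, 57.24), width = 2 · t* · s/√n = 5.88

The 99% CI is wider by 5.88 - 2.78 = 3.10.
Higher confidence requires a wider interval.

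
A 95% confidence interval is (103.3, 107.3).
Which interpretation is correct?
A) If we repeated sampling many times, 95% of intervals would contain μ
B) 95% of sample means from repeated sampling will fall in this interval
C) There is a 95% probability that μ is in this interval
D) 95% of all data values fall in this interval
A

A) Correct — this is the frequentist long-run coverage interpretation.
B) Wrong — coverage applies to intervals containing μ, not to future x̄ values.
C) Wrong — μ is fixed; the randomness lives in the interval, not in μ.
D) Wrong — a CI is about the parameter μ, not individual data values.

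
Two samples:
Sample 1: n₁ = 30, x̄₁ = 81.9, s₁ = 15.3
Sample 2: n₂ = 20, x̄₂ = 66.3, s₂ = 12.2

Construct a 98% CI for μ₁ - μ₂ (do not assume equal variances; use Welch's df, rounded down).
(6.19, 25.01)

Difference: x̄₁ - x̄₂ = 15.60
SE = √(s₁²/n₁ + s₂²/n₂) = √(15.3²/30 + 12.2²/20) = 3.9045
df = 46.35 → 46 (Welch–Satterthwaite, rounded down)
t* = 2.410

CI: 15.60 ± 2.410 · 3.9045 = 15.60 ± 9.41 = (6.19, 25.01)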